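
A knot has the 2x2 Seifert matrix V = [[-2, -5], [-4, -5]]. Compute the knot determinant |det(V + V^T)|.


Step 1: Form V + V^T where V = [[-2, -5], [-4, -5]]
  V^T = [[-2, -4], [-5, -5]]
  V + V^T = [[-4, -9], [-9, -10]]
Step 2: det(V + V^T) = (-4)*(-10) - (-9)*(-9)
  = 40 - 81 = -41
Step 3: Knot determinant = |det(V + V^T)| = |-41| = 41

41


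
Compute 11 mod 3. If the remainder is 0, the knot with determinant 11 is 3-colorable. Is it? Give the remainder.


Step 1: A knot is p-colorable if and only if p divides its determinant.
Step 2: Compute 11 mod 3.
11 = 3 * 3 + 2
Step 3: 11 mod 3 = 2
Step 4: The knot is 3-colorable: no

2


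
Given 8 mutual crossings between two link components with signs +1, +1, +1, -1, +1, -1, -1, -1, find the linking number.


Step 1: Count positive crossings: 4
Step 2: Count negative crossings: 4
Step 3: Sum of signs = 4 - 4 = 0
Step 4: Linking number = sum/2 = 0/2 = 0

0


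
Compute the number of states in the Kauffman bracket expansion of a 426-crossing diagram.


Each crossing contributes 2 choices (A-smoothing or B-smoothing).
Total states = 2^426 = 173291855882550928723650886508942731464777317210988535948154973788413831737851601439998400381508723631086950685087723239310884864

173291855882550928723650886508942731464777317210988535948154973788413831737851601439998400381508723631086950685087723239310884864


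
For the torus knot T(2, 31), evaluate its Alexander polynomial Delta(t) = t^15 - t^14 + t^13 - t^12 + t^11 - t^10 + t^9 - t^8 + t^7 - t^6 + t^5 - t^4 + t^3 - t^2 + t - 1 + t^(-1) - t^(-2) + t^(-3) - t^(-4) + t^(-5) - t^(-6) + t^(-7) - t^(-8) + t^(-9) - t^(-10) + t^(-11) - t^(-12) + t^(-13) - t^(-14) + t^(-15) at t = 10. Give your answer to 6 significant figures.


Substituting t = 10 into Delta(t) = t^15 - t^14 + t^13 - t^12 + t^11 - t^10 + t^9 - t^8 + t^7 - t^6 + t^5 - t^4 + t^3 - t^2 + t - 1 + t^(-1) - t^(-2) + t^(-3) - t^(-4) + t^(-5) - t^(-6) + t^(-7) - t^(-8) + t^(-9) - t^(-10) + t^(-11) - t^(-12) + t^(-13) - t^(-14) + t^(-15):
Term values: (1000000000000000) + (-100000000000000) + (10000000000000) + (-1000000000000) + (100000000000) + (-10000000000) + (1000000000) + (-100000000) + (10000000) + (-1000000) + (100000) + (-10000) + (1000) + (-100) + (10) + (-1) + (0.1) + (-0.01) + (0.001) + (-0.0001) + (1e-05) + (-1e-06) + (1e-07) + (-1e-08) + (1e-09) + (-1e-10) + (1e-11) + (-1e-12) + (1e-13) + (-1e-14) + (1e-15)
Sum = 9.090909091e+14
Rounded to 6 significant figures: 9.09091e+14

9.09091e+14


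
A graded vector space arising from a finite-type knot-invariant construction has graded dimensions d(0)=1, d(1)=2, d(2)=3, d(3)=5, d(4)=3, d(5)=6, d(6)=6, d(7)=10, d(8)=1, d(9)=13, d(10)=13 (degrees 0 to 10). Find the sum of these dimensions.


Total dimension = d(0) + d(1) + ... + d(10)
= 1 + 2 + 3 + 5 + 3 + 6 + 6 + 10 + 1 + 13 + 13
= 63

63


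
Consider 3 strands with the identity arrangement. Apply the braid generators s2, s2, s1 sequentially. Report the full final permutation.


Starting with identity [1, 2, 3].
Apply generators in sequence:
  After s2: [1, 3, 2]
  After s2: [1, 2, 3]
  After s1: [2, 1, 3]
Final permutation: [2, 1, 3]

[2, 1, 3]


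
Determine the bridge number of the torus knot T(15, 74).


The bridge number of T(p,q) is min(p,q).
min(15, 74) = 15

15


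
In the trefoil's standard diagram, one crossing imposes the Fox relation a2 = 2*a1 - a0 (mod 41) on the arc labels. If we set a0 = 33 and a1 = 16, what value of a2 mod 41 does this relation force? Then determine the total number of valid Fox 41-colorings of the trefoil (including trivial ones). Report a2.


Step 1: Apply the given crossing relation 2*a1 - a0 - a2 = 0 (mod 41).
  a2 = 2*a1 - a0 mod 41
  a2 = 2*16 - 33 mod 41
  a2 = 32 - 33 mod 41
  a2 = -1 mod 41 = 40
Step 2: The trefoil has determinant 3.
  Number of Fox p-colorings (p prime) is p^2 if p = 3, else p.
  Since 41 does not divide 3, only trivial (constant) colorings exist.
  (So the trial a0 = 33, a1 = 16 with a0 != a1 does NOT extend to a valid coloring of the whole trefoil: the other two crossing relations require 3*(a1 - a0) = 0 (mod 41), which fails.)
  Total colorings = 41
Step 3: a2 = 40, total Fox 41-colorings = 41

40


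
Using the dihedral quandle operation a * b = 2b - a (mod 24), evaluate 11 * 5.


11 * 5 = 2*5 - 11 mod 24
= 10 - 11 mod 24
= -1 mod 24 = 23

23


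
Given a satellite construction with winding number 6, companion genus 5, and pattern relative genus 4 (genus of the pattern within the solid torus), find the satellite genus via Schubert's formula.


Schubert: g(satellite) = g_rel(pattern) + |winding| * g(companion),
where g_rel(pattern) is the genus of the pattern relative to the solid torus.
= 4 + 6 * 5
= 4 + 30 = 34

34


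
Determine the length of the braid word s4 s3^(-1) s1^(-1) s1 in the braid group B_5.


The word length counts the number of generators (including inverses).
Listing each generator: s4, s3^(-1), s1^(-1), s1
There are 4 generators in this braid word.

4


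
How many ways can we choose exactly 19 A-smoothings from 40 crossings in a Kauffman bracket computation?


We choose which 19 of 40 crossings get A-smoothings.
C(40, 19) = 40! / (19! * 21!)
= 131282408400

131282408400


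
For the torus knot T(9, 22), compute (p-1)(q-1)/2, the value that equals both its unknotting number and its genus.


For a torus knot T(p,q), both the unknotting number and genus equal (p-1)(q-1)/2.
= (9-1)(22-1)/2
= 8*21/2
= 168/2 = 84

84


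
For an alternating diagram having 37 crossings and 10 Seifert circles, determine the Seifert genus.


For alternating knots, g = (c - s + 1)/2.
= (37 - 10 + 1)/2
= 28/2 = 14

14


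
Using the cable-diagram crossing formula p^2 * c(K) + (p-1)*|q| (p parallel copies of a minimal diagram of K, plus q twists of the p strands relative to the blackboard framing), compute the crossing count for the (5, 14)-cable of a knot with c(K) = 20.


Step 1: Each of the c(K) crossings of the companion diagram becomes p*p = p^2 crossings among the p parallel strands, and each of the |q| twists s_1 s_2 ... s_(p-1) adds (p-1) crossings.
  Crossings = p^2 * c(K) + (p-1)*|q|
Step 2: = 5^2 * 20 + (5-1)*14
Step 3: = 25*20 + 4*14
Step 4: = 500 + 56 = 556

556


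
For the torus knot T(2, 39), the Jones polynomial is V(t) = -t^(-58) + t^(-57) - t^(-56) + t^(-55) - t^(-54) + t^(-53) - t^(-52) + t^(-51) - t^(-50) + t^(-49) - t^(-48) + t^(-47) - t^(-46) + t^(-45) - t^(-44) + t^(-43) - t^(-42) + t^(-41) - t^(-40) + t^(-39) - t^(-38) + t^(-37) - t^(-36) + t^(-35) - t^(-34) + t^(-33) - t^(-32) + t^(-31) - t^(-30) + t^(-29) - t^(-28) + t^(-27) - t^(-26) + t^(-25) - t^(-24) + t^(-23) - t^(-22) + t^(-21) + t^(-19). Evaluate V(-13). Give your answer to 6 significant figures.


Substituting t = -13 into V(t) = -t^(-58) + t^(-57) - t^(-56) + t^(-55) - t^(-54) + t^(-53) - t^(-52) + t^(-51) - t^(-50) + t^(-49) - t^(-48) + t^(-47) - t^(-46) + t^(-45) - t^(-44) + t^(-43) - t^(-42) + t^(-41) - t^(-40) + t^(-39) - t^(-38) + t^(-37) - t^(-36) + t^(-35) - t^(-34) + t^(-33) - t^(-32) + t^(-31) - t^(-30) + t^(-29) - t^(-28) + t^(-27) - t^(-26) + t^(-25) - t^(-24) + t^(-23) - t^(-22) + t^(-21) + t^(-19):
  (-)t^(-58) = -2.46199e-65
  (+)t^(-57) = -3.20058e-64
  (-)t^(-56) = -4.16076e-63
  (+)t^(-55) = -5.40898e-62
  (-)t^(-54) = -7.03168e-61
  (+)t^(-53) = -9.14118e-60
  (-)t^(-52) = -1.18835e-58
  (+)t^(-51) = -1.54486e-57
  (-)t^(-50) = -2.00832e-56
  (+)t^(-49) = -2.61081e-55
  (-)t^(-48) = -3.39406e-54
  (+)t^(-47) = -4.41227e-53
  (-)t^(-46) = -5.73596e-52
  (+)t^(-45) = -7.45674e-51
  (-)t^(-44) = -9.69377e-50
  (+)t^(-43) = -1.26019e-48
  (-)t^(-42) = -1.63825e-47
  (+)t^(-41) = -2.12972e-46
  (-)t^(-40) = -2.76864e-45
  (+)t^(-39) = -3.59923e-44
  (-)t^(-38) = -4.679e-43
  (+)t^(-37) = -6.08269e-42
  (-)t^(-36) = -7.9075e-41
  (+)t^(-35) = -1.02798e-39
  (-)t^(-34) = -1.33637e-38
  (+)t^(-33) = -1.73728e-37
  (-)t^(-32) = -2.25846e-36
  (+)t^(-31) = -2.936e-35
  (-)t^(-30) = -3.8168e-34
  (+)t^(-29) = -4.96184e-33
  (-)t^(-28) = -6.45039e-32
  (+)t^(-27) = -8.38551e-31
  (-)t^(-26) = -1.09012e-29
  (+)t^(-25) = -1.41715e-28
  (-)t^(-24) = -1.8423e-27
  (+)t^(-23) = -2.39499e-26
  (-)t^(-22) = -3.11348e-25
  (+)t^(-21) = -4.04753e-24
  (+)t^(-19) = -6.84032e-22
Sum = (-2.46199e-65) + (-3.20058e-64) + (-4.16076e-63) + (-5.40898e-62) + (-7.03168e-61) + (-9.14118e-60) + (-1.18835e-58) + (-1.54486e-57) + (-2.00832e-56) + (-2.61081e-55) + (-3.39406e-54) + (-4.41227e-53) + (-5.73596e-52) + (-7.45674e-51) + (-9.69377e-50) + (-1.26019e-48) + (-1.63825e-47) + (-2.12972e-46) + (-2.76864e-45) + (-3.59923e-44) + (-4.679e-43) + (-6.08269e-42) + (-7.9075e-41) + (-1.02798e-39) + (-1.33637e-38) + (-1.73728e-37) + (-2.25846e-36) + (-2.936e-35) + (-3.8168e-34) + (-4.96184e-33) + (-6.45039e-32) + (-8.38551e-31) + (-1.09012e-29) + (-1.41715e-28) + (-1.8423e-27) + (-2.39499e-26) + (-3.11348e-25) + (-4.04753e-24) + (-6.84032e-22)
= -6.884166415e-22
Rounded to 6 significant figures: -6.88417e-22

-6.88417e-22


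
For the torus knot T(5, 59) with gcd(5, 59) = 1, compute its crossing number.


For a torus knot T(p, q) with gcd(p,q)=1,
the crossing number is min(p*(q-1), q*(p-1)).
p*(q-1) = 5*58 = 290
q*(p-1) = 59*4 = 236
min(290, 236) = 236

236


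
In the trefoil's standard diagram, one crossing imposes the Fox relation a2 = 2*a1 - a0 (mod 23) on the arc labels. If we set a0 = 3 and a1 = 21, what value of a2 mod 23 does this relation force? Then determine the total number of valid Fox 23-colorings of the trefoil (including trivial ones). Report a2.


Step 1: Apply the given crossing relation 2*a1 - a0 - a2 = 0 (mod 23).
  a2 = 2*a1 - a0 mod 23
  a2 = 2*21 - 3 mod 23
  a2 = 42 - 3 mod 23
  a2 = 39 mod 23 = 16
Step 2: The trefoil has determinant 3.
  Number of Fox p-colorings (p prime) is p^2 if p = 3, else p.
  Since 23 does not divide 3, only trivial (constant) colorings exist.
  (So the trial a0 = 3, a1 = 21 with a0 != a1 does NOT extend to a valid coloring of the whole trefoil: the other two crossing relations require 3*(a1 - a0) = 0 (mod 23), which fails.)
  Total colorings = 23
Step 3: a2 = 16, total Fox 23-colorings = 23

16


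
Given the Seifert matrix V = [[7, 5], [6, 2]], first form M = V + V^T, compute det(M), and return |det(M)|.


Step 1: Form V + V^T where V = [[7, 5], [6, 2]]
  V^T = [[7, 6], [5, 2]]
  V + V^T = [[14, 11], [11, 4]]
Step 2: det(V + V^T) = 14*4 - 11*11
  = 56 - 121 = -65
Step 3: Knot determinant = |det(V + V^T)| = |-65| = 65

65


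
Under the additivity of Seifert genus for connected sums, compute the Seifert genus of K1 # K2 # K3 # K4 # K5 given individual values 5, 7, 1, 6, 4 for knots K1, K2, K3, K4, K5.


The Seifert genus is additive under connected sum.
Seifert genus(K1 # K2 # K3 # K4 # K5) = (5) + (7) + (1) + (6) + (4)
= 23

23


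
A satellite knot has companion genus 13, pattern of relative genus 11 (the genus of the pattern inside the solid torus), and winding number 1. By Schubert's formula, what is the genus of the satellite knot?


Schubert: g(satellite) = g_rel(pattern) + |winding| * g(companion),
where g_rel(pattern) is the genus of the pattern relative to the solid torus.
= 11 + 1 * 13
= 11 + 13 = 24

24


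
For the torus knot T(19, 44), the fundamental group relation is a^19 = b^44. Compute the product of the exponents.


The relation is a^19 = b^44.
Product of exponents = 19 * 44
= 836

836


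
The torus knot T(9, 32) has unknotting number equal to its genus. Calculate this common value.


For a torus knot T(p,q), both the unknotting number and genus equal (p-1)(q-1)/2.
= (9-1)(32-1)/2
= 8*31/2
= 248/2 = 124

124


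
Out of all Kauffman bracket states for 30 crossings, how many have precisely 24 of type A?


We choose which 24 of 30 crossings get A-smoothings.
C(30, 24) = 30! / (24! * 6!)
= 593775

593775


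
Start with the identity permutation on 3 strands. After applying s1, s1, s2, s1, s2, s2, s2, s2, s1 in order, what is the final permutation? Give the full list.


Starting with identity [1, 2, 3].
Apply generators in sequence:
  After s1: [2, 1, 3]
  After s1: [1, 2, 3]
  After s2: [1, 3, 2]
  After s1: [3, 1, 2]
  After s2: [3, 2, 1]
  After s2: [3, 1, 2]
  After s2: [3, 2, 1]
  After s2: [3, 1, 2]
  After s1: [1, 3, 2]
Final permutation: [1, 3, 2]

[1, 3, 2]


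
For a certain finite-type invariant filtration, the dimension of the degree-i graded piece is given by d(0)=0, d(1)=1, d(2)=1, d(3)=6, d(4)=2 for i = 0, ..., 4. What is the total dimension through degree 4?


Total dimension = d(0) + d(1) + ... + d(4)
= 0 + 1 + 1 + 6 + 2
= 10

10


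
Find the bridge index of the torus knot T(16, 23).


The bridge number of T(p,q) is min(p,q).
min(16, 23) = 16

16


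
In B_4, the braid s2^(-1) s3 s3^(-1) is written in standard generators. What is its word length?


The word length counts the number of generators (including inverses).
Listing each generator: s2^(-1), s3, s3^(-1)
There are 3 generators in this braid word.

3


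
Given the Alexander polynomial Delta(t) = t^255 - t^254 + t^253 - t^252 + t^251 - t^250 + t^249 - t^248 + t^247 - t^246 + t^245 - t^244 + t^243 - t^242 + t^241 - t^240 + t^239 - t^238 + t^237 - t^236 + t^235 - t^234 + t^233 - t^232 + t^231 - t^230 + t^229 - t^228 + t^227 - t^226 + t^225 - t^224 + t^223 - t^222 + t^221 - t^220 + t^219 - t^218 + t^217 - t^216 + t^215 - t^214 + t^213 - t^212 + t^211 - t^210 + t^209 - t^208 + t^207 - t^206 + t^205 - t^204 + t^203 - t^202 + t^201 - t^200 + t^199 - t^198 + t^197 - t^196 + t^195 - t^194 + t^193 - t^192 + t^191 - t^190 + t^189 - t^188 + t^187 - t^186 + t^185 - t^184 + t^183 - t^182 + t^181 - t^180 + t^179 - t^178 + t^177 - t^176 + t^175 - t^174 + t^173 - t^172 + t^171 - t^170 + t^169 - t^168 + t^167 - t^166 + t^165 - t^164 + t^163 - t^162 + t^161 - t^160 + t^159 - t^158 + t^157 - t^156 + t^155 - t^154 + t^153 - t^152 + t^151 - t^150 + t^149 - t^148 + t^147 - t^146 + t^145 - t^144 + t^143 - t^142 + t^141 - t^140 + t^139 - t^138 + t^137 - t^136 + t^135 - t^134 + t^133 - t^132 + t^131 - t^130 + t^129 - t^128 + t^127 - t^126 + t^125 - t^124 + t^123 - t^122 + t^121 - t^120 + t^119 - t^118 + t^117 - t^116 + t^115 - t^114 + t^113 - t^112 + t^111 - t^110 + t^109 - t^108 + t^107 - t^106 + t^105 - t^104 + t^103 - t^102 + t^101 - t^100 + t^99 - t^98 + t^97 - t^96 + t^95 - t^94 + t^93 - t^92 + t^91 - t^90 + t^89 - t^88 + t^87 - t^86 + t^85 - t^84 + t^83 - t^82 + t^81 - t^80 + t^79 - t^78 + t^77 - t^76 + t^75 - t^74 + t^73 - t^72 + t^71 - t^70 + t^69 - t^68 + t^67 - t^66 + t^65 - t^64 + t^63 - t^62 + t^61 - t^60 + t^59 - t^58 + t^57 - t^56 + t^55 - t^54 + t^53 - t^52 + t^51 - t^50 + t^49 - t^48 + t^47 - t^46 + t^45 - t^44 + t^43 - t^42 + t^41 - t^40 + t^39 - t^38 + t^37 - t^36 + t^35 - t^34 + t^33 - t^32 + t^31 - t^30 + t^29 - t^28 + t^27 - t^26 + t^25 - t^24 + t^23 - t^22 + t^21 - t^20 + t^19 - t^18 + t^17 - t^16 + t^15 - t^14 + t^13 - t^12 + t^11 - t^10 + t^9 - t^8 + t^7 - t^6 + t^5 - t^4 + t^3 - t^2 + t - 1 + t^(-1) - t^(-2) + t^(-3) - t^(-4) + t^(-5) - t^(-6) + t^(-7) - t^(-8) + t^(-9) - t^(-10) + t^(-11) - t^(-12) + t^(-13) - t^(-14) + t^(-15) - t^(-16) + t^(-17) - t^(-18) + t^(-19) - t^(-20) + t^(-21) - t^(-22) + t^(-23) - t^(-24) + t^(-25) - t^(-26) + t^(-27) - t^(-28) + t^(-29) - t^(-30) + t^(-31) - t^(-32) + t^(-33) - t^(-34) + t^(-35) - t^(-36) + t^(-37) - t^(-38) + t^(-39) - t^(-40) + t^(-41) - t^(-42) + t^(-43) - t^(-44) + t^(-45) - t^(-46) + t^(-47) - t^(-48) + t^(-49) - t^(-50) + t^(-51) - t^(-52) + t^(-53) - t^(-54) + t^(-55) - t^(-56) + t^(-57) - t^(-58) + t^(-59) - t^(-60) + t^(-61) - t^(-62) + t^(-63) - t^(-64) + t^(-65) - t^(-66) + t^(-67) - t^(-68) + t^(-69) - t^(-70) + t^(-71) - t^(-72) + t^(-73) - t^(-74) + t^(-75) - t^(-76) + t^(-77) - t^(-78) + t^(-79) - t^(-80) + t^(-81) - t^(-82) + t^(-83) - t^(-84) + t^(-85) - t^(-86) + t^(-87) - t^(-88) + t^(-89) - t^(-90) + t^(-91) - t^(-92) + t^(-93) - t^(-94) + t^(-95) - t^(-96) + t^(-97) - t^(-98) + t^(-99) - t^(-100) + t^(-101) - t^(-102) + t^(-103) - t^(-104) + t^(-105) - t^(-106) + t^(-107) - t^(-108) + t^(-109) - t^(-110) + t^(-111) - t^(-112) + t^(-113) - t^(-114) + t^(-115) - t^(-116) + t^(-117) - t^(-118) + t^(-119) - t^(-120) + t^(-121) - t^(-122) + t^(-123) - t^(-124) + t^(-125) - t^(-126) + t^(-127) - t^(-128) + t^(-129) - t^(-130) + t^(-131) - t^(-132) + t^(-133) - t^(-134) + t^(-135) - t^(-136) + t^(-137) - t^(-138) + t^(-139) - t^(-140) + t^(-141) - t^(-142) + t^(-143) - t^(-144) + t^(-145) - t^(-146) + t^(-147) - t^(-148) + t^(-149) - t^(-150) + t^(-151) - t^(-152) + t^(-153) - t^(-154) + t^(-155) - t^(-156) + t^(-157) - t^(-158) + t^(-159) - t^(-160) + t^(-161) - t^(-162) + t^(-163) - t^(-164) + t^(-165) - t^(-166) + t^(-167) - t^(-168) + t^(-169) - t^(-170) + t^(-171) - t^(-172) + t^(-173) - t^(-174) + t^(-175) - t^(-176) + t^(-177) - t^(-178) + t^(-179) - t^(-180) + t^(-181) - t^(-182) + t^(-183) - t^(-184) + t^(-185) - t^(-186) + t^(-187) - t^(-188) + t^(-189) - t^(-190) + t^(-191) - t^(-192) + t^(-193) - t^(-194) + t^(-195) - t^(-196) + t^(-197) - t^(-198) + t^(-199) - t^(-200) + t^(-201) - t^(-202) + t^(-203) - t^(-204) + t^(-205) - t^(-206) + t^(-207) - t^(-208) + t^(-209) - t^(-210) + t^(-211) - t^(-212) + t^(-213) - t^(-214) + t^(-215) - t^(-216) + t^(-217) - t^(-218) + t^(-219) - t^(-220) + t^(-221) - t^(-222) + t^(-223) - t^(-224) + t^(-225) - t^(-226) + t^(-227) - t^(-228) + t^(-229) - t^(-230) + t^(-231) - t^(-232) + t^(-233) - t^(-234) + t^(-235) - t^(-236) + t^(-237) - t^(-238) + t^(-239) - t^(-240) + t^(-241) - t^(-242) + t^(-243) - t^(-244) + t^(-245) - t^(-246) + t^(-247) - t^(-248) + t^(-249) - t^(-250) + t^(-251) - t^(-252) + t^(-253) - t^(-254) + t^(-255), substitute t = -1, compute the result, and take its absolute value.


Step 1: The polynomial has 511 terms with alternating signs, exponents from 255 down to -255.
Step 2: Substitute t = -1. The i-th term has coefficient (-1)^i and exponent (m-i),
  so its value is (-1)^i * (-1)^(m-i) = (-1)^m = -1 for every i.
Step 3: All 511 terms equal -1, so Delta(-1) = 511 * (-1) = -511
Step 4: |Delta(-1)| = 511

511


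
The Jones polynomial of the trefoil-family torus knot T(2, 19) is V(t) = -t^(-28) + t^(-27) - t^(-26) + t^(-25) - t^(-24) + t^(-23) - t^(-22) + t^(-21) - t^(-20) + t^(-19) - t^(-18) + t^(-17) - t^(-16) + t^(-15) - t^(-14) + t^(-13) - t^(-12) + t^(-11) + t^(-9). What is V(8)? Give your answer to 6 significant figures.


Substituting t = 8 into V(t) = -t^(-28) + t^(-27) - t^(-26) + t^(-25) - t^(-24) + t^(-23) - t^(-22) + t^(-21) - t^(-20) + t^(-19) - t^(-18) + t^(-17) - t^(-16) + t^(-15) - t^(-14) + t^(-13) - t^(-12) + t^(-11) + t^(-9):
  (-)t^(-28) = -5.16988e-26
  (+)t^(-27) = 4.1359e-25
  (-)t^(-26) = -3.30872e-24
  (+)t^(-25) = 2.64698e-23
  (-)t^(-24) = -2.11758e-22
  (+)t^(-23) = 1.69407e-21
  (-)t^(-22) = -1.35525e-20
  (+)t^(-21) = 1.0842e-19
  (-)t^(-20) = -8.67362e-19
  (+)t^(-19) = 6.93889e-18
  (-)t^(-18) = -5.55112e-17
  (+)t^(-17) = 4.44089e-16
  (-)t^(-16) = -3.55271e-15
  (+)t^(-15) = 2.84217e-14
  (-)t^(-14) = -2.27374e-13
  (+)t^(-13) = 1.81899e-12
  (-)t^(-12) = -1.45519e-11
  (+)t^(-11) = 1.16415e-10
  (+)t^(-9) = 7.45058e-09
Sum = (-5.16988e-26) + (4.1359e-25) + (-3.30872e-24) + (2.64698e-23) + (-2.11758e-22) + (1.69407e-21) + (-1.35525e-20) + (1.0842e-19) + (-8.67362e-19) + (6.93889e-18) + (-5.55112e-17) + (4.44089e-16) + (-3.55271e-15) + (2.84217e-14) + (-2.27374e-13) + (1.81899e-12) + (-1.45519e-11) + (1.16415e-10) + (7.45058e-09)
= 7.554060883e-09
Rounded to 6 significant figures: 7.55406e-09

7.55406e-09


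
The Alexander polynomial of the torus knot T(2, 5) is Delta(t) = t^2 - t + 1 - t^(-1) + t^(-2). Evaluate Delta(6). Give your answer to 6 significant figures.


Substituting t = 6 into Delta(t) = t^2 - t + 1 - t^(-1) + t^(-2):
Term values: (36) + (-6) + (1) + (-0.166667) + (0.0277778)
Sum = 30.86111111
Rounded to 6 significant figures: 30.8611

30.8611


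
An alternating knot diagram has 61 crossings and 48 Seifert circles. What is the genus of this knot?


For alternating knots, g = (c - s + 1)/2.
= (61 - 48 + 1)/2
= 14/2 = 7

7


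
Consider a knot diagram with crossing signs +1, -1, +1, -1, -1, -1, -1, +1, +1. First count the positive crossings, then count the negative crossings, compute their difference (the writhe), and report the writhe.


Step 1: Count positive crossings (+1).
Positive crossings: 4
Step 2: Count negative crossings (-1).
Negative crossings: 5
Step 3: Writhe = (positive) - (negative)
w = 4 - 5 = -1
Step 4: |w| = 1, and w is negative

-1


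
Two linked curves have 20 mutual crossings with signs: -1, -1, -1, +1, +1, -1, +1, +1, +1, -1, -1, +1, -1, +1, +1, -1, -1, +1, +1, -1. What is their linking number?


Step 1: Count positive crossings: 10
Step 2: Count negative crossings: 10
Step 3: Sum of signs = 10 - 10 = 0
Step 4: Linking number = sum/2 = 0/2 = 0

0


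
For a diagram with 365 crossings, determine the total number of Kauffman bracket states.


Each crossing contributes 2 choices (A-smoothing or B-smoothing).
Total states = 2^365 = 75153362648762663292463379097258784876021841565066235862633311089030688803667470190838367948312598497021919232

75153362648762663292463379097258784876021841565066235862633311089030688803667470190838367948312598497021919232


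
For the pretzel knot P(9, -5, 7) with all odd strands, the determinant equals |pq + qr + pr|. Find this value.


Step 1: Compute pq + qr + pr.
pq = 9*(-5) = -45
qr = (-5)*7 = -35
pr = 9*7 = 63
pq + qr + pr = -45 + (-35) + 63 = -17
Step 2: Take absolute value.
det(P(9,-5,7)) = |-17| = 17

17


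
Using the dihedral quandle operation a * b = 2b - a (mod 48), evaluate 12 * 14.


12 * 14 = 2*14 - 12 mod 48
= 28 - 12 mod 48
= 16 mod 48 = 16

16


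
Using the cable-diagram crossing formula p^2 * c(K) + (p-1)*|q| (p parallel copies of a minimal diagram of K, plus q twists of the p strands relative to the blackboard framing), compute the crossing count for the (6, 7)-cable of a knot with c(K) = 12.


Step 1: Each of the c(K) crossings of the companion diagram becomes p*p = p^2 crossings among the p parallel strands, and each of the |q| twists s_1 s_2 ... s_(p-1) adds (p-1) crossings.
  Crossings = p^2 * c(K) + (p-1)*|q|
Step 2: = 6^2 * 12 + (6-1)*7
Step 3: = 36*12 + 5*7
Step 4: = 432 + 35 = 467

467


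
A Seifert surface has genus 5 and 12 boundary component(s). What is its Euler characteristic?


chi = 2 - 2g - b
= 2 - 2*5 - 12
= 2 - 10 - 12 = -20

-20


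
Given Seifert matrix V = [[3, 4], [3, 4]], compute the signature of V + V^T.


Step 1: V + V^T = [[6, 7], [7, 8]]
Step 2: trace = 14, det = -1
Step 3: Discriminant = 14^2 - 4*(-1) = 200
Step 4: Eigenvalues: 14.0711, -0.0710678
Step 5: Signature = (# positive eigenvalues) - (# negative eigenvalues) = 0

0


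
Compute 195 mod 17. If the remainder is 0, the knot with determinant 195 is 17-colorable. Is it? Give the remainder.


Step 1: A knot is p-colorable if and only if p divides its determinant.
Step 2: Compute 195 mod 17.
195 = 11 * 17 + 8
Step 3: 195 mod 17 = 8
Step 4: The knot is 17-colorable: no

8


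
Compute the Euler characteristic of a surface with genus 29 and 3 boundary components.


chi = 2 - 2g - b
= 2 - 2*29 - 3
= 2 - 58 - 3 = -59

-59


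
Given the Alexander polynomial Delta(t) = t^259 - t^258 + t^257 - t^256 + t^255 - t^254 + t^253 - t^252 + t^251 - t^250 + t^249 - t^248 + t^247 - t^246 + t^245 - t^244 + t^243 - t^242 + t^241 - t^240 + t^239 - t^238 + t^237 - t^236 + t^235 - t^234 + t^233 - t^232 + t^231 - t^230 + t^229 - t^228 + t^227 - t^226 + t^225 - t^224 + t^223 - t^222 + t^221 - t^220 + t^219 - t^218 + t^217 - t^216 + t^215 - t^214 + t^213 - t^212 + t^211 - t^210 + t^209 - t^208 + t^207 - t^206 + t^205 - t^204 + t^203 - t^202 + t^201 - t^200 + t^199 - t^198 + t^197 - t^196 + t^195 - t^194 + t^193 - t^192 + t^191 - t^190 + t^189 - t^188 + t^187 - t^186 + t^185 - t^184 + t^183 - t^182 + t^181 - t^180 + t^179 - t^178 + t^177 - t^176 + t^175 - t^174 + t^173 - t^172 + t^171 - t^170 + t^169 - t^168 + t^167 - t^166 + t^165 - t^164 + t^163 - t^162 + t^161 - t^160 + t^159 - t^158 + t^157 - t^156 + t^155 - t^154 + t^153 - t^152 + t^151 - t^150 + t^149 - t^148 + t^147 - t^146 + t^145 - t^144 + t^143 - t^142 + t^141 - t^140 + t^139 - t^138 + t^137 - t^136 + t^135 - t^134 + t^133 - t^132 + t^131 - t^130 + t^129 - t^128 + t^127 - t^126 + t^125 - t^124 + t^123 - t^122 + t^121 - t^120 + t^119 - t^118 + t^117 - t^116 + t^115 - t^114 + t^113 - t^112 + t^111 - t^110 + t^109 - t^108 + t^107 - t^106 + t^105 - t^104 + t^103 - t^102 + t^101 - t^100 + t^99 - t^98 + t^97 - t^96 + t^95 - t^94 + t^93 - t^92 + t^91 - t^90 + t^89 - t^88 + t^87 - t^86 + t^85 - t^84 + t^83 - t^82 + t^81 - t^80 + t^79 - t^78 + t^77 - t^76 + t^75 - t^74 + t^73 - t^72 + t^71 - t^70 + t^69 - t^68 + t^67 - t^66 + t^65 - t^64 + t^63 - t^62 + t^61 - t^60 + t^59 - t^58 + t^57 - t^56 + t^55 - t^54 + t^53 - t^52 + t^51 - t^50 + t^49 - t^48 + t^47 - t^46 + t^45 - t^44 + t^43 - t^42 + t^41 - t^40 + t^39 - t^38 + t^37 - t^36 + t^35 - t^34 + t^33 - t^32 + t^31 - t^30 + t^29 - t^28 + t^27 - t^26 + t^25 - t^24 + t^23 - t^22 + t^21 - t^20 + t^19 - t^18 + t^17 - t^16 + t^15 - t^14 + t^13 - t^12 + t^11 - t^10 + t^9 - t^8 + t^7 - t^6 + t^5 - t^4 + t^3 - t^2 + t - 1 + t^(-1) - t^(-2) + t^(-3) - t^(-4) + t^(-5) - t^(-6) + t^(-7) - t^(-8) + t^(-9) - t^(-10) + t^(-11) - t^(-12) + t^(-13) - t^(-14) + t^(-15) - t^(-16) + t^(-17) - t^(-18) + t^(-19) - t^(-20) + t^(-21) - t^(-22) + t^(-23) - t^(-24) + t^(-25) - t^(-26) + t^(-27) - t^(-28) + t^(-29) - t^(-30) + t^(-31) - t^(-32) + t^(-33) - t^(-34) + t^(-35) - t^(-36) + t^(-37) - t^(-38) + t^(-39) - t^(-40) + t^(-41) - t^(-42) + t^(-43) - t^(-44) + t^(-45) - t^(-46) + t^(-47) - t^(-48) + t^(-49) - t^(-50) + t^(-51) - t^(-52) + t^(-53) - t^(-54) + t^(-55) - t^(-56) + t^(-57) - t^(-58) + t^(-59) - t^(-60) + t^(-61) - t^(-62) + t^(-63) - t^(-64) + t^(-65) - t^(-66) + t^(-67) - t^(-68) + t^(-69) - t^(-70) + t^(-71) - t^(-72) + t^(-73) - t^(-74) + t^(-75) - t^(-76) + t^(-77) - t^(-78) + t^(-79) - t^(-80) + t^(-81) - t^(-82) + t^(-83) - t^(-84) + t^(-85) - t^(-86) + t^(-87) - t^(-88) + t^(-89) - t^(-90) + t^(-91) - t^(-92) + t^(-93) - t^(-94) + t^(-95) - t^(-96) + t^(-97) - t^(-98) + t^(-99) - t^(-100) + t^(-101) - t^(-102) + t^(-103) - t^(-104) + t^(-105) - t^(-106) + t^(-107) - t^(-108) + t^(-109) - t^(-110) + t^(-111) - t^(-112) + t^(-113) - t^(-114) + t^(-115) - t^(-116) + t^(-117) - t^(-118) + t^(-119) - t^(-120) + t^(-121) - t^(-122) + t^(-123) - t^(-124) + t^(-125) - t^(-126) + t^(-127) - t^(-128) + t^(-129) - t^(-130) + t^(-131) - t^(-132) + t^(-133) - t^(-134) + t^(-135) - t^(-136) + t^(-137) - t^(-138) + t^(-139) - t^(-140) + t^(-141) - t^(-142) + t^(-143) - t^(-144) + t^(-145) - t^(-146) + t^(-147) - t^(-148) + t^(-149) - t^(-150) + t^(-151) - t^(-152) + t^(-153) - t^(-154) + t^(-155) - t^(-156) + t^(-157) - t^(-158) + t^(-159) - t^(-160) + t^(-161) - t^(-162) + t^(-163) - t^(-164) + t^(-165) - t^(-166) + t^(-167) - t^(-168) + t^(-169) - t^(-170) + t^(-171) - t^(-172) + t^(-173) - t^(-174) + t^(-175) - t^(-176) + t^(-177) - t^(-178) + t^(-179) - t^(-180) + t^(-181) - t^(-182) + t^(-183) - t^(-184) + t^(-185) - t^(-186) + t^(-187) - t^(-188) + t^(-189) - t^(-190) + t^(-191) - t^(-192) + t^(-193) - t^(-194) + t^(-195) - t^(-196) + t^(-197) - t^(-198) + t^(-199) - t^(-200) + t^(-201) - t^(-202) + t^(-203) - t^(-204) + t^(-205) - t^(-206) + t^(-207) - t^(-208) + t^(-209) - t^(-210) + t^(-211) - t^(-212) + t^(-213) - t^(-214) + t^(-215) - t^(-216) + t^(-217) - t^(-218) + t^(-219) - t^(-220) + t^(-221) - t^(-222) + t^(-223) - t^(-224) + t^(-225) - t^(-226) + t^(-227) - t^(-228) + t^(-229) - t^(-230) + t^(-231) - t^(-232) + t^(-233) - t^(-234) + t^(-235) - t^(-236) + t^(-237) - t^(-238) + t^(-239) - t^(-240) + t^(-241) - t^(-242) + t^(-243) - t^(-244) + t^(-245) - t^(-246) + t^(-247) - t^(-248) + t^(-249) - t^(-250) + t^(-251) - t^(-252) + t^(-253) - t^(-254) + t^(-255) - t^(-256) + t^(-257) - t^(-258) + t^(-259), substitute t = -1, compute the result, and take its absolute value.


Step 1: The polynomial has 519 terms with alternating signs, exponents from 259 down to -259.
Step 2: Substitute t = -1. The i-th term has coefficient (-1)^i and exponent (m-i),
  so its value is (-1)^i * (-1)^(m-i) = (-1)^m = -1 for every i.
Step 3: All 519 terms equal -1, so Delta(-1) = 519 * (-1) = -519
Step 4: |Delta(-1)| = 519

519


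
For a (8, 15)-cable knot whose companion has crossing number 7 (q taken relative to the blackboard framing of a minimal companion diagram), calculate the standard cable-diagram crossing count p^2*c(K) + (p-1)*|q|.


Step 1: Each of the c(K) crossings of the companion diagram becomes p*p = p^2 crossings among the p parallel strands, and each of the |q| twists s_1 s_2 ... s_(p-1) adds (p-1) crossings.
  Crossings = p^2 * c(K) + (p-1)*|q|
Step 2: = 8^2 * 7 + (8-1)*15
Step 3: = 64*7 + 7*15
Step 4: = 448 + 105 = 553

553


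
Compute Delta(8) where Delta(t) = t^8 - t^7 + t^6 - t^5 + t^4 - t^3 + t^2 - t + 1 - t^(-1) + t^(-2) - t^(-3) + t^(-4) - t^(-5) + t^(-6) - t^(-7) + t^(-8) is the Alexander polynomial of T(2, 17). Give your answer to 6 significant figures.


Substituting t = 8 into Delta(t) = t^8 - t^7 + t^6 - t^5 + t^4 - t^3 + t^2 - t + 1 - t^(-1) + t^(-2) - t^(-3) + t^(-4) - t^(-5) + t^(-6) - t^(-7) + t^(-8):
Term values: (16777216) + (-2097152) + (262144) + (-32768) + (4096) + (-512) + (64) + (-8) + (1) + (-0.125) + (0.015625) + (-0.00195312) + (0.000244141) + (-3.05176e-05) + (3.8147e-06) + (-4.76837e-07) + (5.96046e-08)
Sum = 14913080.89
Rounded to 6 significant figures: 1.49131e+07

1.49131e+07


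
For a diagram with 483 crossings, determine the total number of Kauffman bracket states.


Each crossing contributes 2 choices (A-smoothing or B-smoothing).
Total states = 2^483 = 24973988402527937851052777838345330445988785141319769206873255677002973910558124960962448824507935769278615448971252983163583805434306282450321408

24973988402527937851052777838345330445988785141319769206873255677002973910558124960962448824507935769278615448971252983163583805434306282450321408


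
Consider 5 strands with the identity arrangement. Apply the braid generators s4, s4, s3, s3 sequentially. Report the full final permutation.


Starting with identity [1, 2, 3, 4, 5].
Apply generators in sequence:
  After s4: [1, 2, 3, 5, 4]
  After s4: [1, 2, 3, 4, 5]
  After s3: [1, 2, 4, 3, 5]
  After s3: [1, 2, 3, 4, 5]
Final permutation: [1, 2, 3, 4, 5]

[1, 2, 3, 4, 5]


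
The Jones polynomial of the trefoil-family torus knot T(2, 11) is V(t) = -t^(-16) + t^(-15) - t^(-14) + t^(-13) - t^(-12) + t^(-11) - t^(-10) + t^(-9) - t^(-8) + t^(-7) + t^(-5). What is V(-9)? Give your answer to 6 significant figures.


Substituting t = -9 into V(t) = -t^(-16) + t^(-15) - t^(-14) + t^(-13) - t^(-12) + t^(-11) - t^(-10) + t^(-9) - t^(-8) + t^(-7) + t^(-5):
  (-)t^(-16) = -5.3966e-16
  (+)t^(-15) = -4.85694e-15
  (-)t^(-14) = -4.37124e-14
  (+)t^(-13) = -3.93412e-13
  (-)t^(-12) = -3.54071e-12
  (+)t^(-11) = -3.18664e-11
  (-)t^(-10) = -2.86797e-10
  (+)t^(-9) = -2.58117e-09
  (-)t^(-8) = -2.32306e-08
  (+)t^(-7) = -2.09075e-07
  (+)t^(-5) = -1.69351e-05
Sum = (-5.3966e-16) + (-4.85694e-15) + (-4.37124e-14) + (-3.93412e-13) + (-3.54071e-12) + (-3.18664e-11) + (-2.86797e-10) + (-2.58117e-09) + (-2.32306e-08) + (-2.09075e-07) + (-1.69351e-05)
= -1.717029736e-05
Rounded to 6 significant figures: -1.71703e-05

-1.71703e-05


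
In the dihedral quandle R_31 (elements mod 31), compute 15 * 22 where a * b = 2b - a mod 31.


15 * 22 = 2*22 - 15 mod 31
= 44 - 15 mod 31
= 29 mod 31 = 29

29


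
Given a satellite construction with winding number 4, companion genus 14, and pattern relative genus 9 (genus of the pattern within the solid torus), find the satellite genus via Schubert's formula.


Schubert: g(satellite) = g_rel(pattern) + |winding| * g(companion),
where g_rel(pattern) is the genus of the pattern relative to the solid torus.
= 9 + 4 * 14
= 9 + 56 = 65

65


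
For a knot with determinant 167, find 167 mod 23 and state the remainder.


Step 1: A knot is p-colorable if and only if p divides its determinant.
Step 2: Compute 167 mod 23.
167 = 7 * 23 + 6
Step 3: 167 mod 23 = 6
Step 4: The knot is 23-colorable: no

6


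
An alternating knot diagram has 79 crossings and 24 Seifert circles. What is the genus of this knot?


For alternating knots, g = (c - s + 1)/2.
= (79 - 24 + 1)/2
= 56/2 = 28

28


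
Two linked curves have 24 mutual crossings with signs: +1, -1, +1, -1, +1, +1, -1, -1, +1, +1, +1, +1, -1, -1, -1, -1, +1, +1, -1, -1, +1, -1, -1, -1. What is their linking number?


Step 1: Count positive crossings: 11
Step 2: Count negative crossings: 13
Step 3: Sum of signs = 11 - 13 = -2
Step 4: Linking number = sum/2 = -2/2 = -1

-1


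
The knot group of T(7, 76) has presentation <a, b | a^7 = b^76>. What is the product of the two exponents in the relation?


The relation is a^7 = b^76.
Product of exponents = 7 * 76
= 532

532


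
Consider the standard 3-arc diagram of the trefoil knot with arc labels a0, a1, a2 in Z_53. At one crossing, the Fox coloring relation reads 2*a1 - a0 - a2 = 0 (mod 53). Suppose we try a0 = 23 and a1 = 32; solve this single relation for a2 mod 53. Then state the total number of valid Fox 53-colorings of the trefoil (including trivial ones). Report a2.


Step 1: Apply the given crossing relation 2*a1 - a0 - a2 = 0 (mod 53).
  a2 = 2*a1 - a0 mod 53
  a2 = 2*32 - 23 mod 53
  a2 = 64 - 23 mod 53
  a2 = 41 mod 53 = 41
Step 2: The trefoil has determinant 3.
  Number of Fox p-colorings (p prime) is p^2 if p = 3, else p.
  Since 53 does not divide 3, only trivial (constant) colorings exist.
  (So the trial a0 = 23, a1 = 32 with a0 != a1 does NOT extend to a valid coloring of the whole trefoil: the other two crossing relations require 3*(a1 - a0) = 0 (mod 53), which fails.)
  Total colorings = 53
Step 3: a2 = 41, total Fox 53-colorings = 53

41


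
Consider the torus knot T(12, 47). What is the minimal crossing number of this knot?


For a torus knot T(p, q) with gcd(p,q)=1,
the crossing number is min(p*(q-1), q*(p-1)).
p*(q-1) = 12*46 = 552
q*(p-1) = 47*11 = 517
min(552, 517) = 517

517


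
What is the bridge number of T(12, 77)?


The bridge number of T(p,q) is min(p,q).
min(12, 77) = 12

12


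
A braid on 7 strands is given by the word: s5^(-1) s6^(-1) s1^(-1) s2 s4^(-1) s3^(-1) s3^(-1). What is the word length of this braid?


The word length counts the number of generators (including inverses).
Listing each generator: s5^(-1), s6^(-1), s1^(-1), s2, s4^(-1), s3^(-1), s3^(-1)
There are 7 generators in this braid word.

7


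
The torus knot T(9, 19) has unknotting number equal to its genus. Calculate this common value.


For a torus knot T(p,q), both the unknotting number and genus equal (p-1)(q-1)/2.
= (9-1)(19-1)/2
= 8*18/2
= 144/2 = 72

72


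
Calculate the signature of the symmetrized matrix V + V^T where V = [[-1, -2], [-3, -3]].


Step 1: V + V^T = [[-2, -5], [-5, -6]]
Step 2: trace = -8, det = -13
Step 3: Discriminant = (-8)^2 - 4*(-13) = 116
Step 4: Eigenvalues: 1.38516, -9.38516
Step 5: Signature = (# positive eigenvalues) - (# negative eigenvalues) = 0

0


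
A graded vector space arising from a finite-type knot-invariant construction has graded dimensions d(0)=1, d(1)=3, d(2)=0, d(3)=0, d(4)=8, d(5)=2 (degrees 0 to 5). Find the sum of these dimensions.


Total dimension = d(0) + d(1) + ... + d(5)
= 1 + 3 + 0 + 0 + 8 + 2
= 14

14


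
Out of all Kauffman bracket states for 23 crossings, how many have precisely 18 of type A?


We choose which 18 of 23 crossings get A-smoothings.
C(23, 18) = 23! / (18! * 5!)
= 33649

33649


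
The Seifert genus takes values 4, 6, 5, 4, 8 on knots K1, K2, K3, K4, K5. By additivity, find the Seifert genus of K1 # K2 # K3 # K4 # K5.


The Seifert genus is additive under connected sum.
Seifert genus(K1 # K2 # K3 # K4 # K5) = (4) + (6) + (5) + (4) + (8)
= 27

27


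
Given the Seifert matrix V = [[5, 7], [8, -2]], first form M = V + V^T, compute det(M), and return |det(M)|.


Step 1: Form V + V^T where V = [[5, 7], [8, -2]]
  V^T = [[5, 8], [7, -2]]
  V + V^T = [[10, 15], [15, -4]]
Step 2: det(V + V^T) = 10*(-4) - 15*15
  = -40 - 225 = -265
Step 3: Knot determinant = |det(V + V^T)| = |-265| = 265

265


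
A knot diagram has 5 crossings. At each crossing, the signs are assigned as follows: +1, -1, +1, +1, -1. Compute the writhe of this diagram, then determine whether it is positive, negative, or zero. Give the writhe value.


Step 1: Count positive crossings (+1).
Positive crossings: 3
Step 2: Count negative crossings (-1).
Negative crossings: 2
Step 3: Writhe = (positive) - (negative)
w = 3 - 2 = 1
Step 4: |w| = 1, and w is positive

1


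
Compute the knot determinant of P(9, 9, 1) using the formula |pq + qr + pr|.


Step 1: Compute pq + qr + pr.
pq = 9*9 = 81
qr = 9*1 = 9
pr = 9*1 = 9
pq + qr + pr = 81 + 9 + 9 = 99
Step 2: Take absolute value.
det(P(9,9,1)) = |99| = 99

99


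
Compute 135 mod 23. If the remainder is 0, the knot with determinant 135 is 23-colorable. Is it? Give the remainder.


Step 1: A knot is p-colorable if and only if p divides its determinant.
Step 2: Compute 135 mod 23.
135 = 5 * 23 + 20
Step 3: 135 mod 23 = 20
Step 4: The knot is 23-colorable: no

20


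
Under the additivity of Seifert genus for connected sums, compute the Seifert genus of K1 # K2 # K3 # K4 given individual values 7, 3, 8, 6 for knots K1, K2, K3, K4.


The Seifert genus is additive under connected sum.
Seifert genus(K1 # K2 # K3 # K4) = (7) + (3) + (8) + (6)
= 24

24


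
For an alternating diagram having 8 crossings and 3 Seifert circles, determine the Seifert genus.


For alternating knots, g = (c - s + 1)/2.
= (8 - 3 + 1)/2
= 6/2 = 3

3


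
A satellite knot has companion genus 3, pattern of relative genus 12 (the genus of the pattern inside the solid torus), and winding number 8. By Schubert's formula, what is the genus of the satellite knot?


Schubert: g(satellite) = g_rel(pattern) + |winding| * g(companion),
where g_rel(pattern) is the genus of the pattern relative to the solid torus.
= 12 + 8 * 3
= 12 + 24 = 36

36


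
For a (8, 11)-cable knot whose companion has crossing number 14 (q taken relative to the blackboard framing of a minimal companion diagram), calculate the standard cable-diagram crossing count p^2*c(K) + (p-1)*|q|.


Step 1: Each of the c(K) crossings of the companion diagram becomes p*p = p^2 crossings among the p parallel strands, and each of the |q| twists s_1 s_2 ... s_(p-1) adds (p-1) crossings.
  Crossings = p^2 * c(K) + (p-1)*|q|
Step 2: = 8^2 * 14 + (8-1)*11
Step 3: = 64*14 + 7*11
Step 4: = 896 + 77 = 973

973


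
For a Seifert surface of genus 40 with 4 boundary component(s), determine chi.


chi = 2 - 2g - b
= 2 - 2*40 - 4
= 2 - 80 - 4 = -82

-82


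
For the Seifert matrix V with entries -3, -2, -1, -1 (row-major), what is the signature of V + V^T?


Step 1: V + V^T = [[-6, -3], [-3, -2]]
Step 2: trace = -8, det = 3
Step 3: Discriminant = (-8)^2 - 4*3 = 52
Step 4: Eigenvalues: -0.394449, -7.60555
Step 5: Signature = (# positive eigenvalues) - (# negative eigenvalues) = -2

-2


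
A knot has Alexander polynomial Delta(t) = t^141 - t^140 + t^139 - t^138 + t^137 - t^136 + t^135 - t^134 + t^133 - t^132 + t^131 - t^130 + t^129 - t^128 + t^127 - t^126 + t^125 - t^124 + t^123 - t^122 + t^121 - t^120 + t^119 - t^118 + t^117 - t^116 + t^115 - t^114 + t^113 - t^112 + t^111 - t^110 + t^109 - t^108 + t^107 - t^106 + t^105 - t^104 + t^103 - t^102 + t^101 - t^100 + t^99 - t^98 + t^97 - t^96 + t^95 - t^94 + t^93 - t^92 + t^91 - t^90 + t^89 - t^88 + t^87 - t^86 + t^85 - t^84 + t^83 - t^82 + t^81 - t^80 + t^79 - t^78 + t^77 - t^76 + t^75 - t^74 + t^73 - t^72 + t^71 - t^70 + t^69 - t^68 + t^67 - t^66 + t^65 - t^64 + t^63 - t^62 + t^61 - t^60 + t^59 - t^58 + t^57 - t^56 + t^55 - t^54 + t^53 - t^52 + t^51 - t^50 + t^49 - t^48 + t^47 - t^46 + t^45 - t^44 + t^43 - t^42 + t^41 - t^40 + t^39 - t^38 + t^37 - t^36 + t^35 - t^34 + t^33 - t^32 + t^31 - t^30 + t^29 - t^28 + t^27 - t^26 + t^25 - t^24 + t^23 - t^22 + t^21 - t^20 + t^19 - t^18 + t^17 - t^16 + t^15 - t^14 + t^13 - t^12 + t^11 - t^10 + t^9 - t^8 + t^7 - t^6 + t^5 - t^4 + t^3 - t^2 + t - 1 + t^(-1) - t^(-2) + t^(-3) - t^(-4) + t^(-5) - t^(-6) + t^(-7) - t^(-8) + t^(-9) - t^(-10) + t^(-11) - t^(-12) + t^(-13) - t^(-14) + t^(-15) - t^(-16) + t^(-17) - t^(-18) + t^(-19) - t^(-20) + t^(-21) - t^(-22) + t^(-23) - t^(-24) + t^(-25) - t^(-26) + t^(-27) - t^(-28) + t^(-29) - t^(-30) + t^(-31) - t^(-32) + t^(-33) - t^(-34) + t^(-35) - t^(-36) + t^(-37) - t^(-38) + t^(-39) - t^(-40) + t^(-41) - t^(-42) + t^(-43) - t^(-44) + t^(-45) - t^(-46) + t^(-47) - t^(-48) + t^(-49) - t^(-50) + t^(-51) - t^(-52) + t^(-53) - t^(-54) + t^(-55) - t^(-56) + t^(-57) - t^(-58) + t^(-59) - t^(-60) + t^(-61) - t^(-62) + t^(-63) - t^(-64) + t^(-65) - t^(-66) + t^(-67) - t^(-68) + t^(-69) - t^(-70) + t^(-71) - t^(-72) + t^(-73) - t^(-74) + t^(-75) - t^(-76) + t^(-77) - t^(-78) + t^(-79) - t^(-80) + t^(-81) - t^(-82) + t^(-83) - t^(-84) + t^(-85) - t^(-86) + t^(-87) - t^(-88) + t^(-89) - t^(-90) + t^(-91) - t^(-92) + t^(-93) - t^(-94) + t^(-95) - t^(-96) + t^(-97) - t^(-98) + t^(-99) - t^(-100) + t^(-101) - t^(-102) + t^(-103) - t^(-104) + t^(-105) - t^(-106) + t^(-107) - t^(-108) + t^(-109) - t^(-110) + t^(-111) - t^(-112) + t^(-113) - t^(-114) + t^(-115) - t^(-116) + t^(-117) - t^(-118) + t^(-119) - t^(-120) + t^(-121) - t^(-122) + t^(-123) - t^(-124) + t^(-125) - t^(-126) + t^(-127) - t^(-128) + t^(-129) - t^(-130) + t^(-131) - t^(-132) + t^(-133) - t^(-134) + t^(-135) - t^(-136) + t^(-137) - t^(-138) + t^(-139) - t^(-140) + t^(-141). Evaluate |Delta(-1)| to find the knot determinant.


Step 1: The polynomial has 283 terms with alternating signs, exponents from 141 down to -141.
Step 2: Substitute t = -1. The i-th term has coefficient (-1)^i and exponent (m-i),
  so its value is (-1)^i * (-1)^(m-i) = (-1)^m = -1 for every i.
Step 3: All 283 terms equal -1, so Delta(-1) = 283 * (-1) = -283
Step 4: |Delta(-1)| = 283

283
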